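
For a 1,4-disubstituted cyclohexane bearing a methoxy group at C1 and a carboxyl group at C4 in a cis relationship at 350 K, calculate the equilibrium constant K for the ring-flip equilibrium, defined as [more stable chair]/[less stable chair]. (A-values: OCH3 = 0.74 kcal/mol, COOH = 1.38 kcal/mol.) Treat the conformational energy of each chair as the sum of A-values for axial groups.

C1 and C4 have opposite parity, so for the cis isomer the two substituents are one axial and one equatorial in each chair.
Chair I (methoxy axial, carboxyl equatorial): E = 0.74 kcal/mol; chair II (methoxy equatorial, carboxyl axial): E = 1.38 kcal/mol.
ΔG = 0.64 kcal/mol between the two chairs.
K = exp(ΔG/RT) with R = 1.987×10⁻³ kcal mol⁻¹ K⁻¹ and T = 350 K gives K ≈ 2.51.

K ≈ 2.51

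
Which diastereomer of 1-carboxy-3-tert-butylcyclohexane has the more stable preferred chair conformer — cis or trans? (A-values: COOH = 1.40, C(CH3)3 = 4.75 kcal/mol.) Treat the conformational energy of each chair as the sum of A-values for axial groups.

At 1,3 positions (parity same): cis → (e,e or a,a); trans → (a,e or e,a).
Best chair for cis: E = 0.00 kcal/mol; best chair for trans: E = 1.40 kcal/mol.
The cis isomer is lower by 1.40 kcal/mol.

cis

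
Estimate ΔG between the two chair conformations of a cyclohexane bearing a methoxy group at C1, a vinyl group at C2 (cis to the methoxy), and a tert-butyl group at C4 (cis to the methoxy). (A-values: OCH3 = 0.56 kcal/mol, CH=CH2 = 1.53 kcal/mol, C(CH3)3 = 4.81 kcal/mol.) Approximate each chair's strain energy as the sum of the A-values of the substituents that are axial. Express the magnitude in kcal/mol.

Chair I (methoxy axial, vinyl equatorial, tert-butyl equatorial): E = 0.56 kcal/mol.
Chair II (methoxy equatorial, vinyl axial, tert-butyl axial): E = 6.34 kcal/mol.
ΔE = 6.34 − 0.56 = 5.78 kcal/mol; chair I is more stable.

5.78 kcal/mol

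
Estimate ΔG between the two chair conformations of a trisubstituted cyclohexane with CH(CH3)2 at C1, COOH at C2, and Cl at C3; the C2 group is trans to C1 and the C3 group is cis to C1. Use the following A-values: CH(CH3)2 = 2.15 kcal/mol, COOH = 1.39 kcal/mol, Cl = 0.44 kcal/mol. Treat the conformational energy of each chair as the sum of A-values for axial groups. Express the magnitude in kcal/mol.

Chair I (isopropyl axial, carboxyl axial, chloro axial): E = 3.98 kcal/mol.
Chair II (isopropyl equatorial, carboxyl equatorial, chloro equatorial): E = 0.00 kcal/mol.
ΔE = 3.98 − 0.00 = 3.98 kcal/mol; chair II is more stable.

3.98 kcal/mol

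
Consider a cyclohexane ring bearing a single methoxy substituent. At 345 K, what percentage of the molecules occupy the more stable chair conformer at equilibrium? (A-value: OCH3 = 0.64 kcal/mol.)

One chair has the methoxy group axial (E = 0.64 kcal/mol) and the other has it equatorial (E = 0).
ΔG = 0.64 kcal/mol between the two chairs.
K = exp(ΔG/RT) with R = 1.987×10⁻³ kcal mol⁻¹ K⁻¹ and T = 345 K gives K ≈ 2.54.
Fraction in the lower-energy chair = K/(K+1) = 71.8%.

71.8%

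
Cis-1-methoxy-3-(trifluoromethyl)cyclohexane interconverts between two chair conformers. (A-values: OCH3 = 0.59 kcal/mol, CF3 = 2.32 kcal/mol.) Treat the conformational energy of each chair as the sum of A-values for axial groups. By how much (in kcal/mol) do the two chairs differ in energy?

2.91 kcal/mol

C1 and C3 have the same parity, so for the cis isomer the two substituents are e,e in one chair and a,a in the other.
Chair I (methoxy axial, trifluoromethyl axial): E = 2.91 kcal/mol.
Chair II (methoxy equatorial, trifluoromethyl equatorial): E = 0.00 kcal/mol.
ΔE = 2.91 − 0.00 = 2.91 kcal/mol; chair II is more stable.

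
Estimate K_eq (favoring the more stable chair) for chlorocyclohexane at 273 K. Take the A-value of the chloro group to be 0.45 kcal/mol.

One chair has the chloro group axial (E = 0.45 kcal/mol) and the other has it equatorial (E = 0).
ΔG = 0.45 kcal/mol between the two chairs.
K = exp(ΔG/RT) with R = 1.987×10⁻³ kcal mol⁻¹ K⁻¹ and T = 273 K gives K ≈ 2.29.

K ≈ 2.29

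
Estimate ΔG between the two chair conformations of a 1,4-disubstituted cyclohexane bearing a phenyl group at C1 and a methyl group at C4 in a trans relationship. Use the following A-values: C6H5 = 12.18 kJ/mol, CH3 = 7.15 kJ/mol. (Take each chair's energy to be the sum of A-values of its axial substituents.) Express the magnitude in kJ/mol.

19.33 kJ/mol

C1 and C4 have opposite parity, so for the trans isomer the two substituents are e,e in one chair and a,a in the other.
Chair I (phenyl axial, methyl axial): E = 19.33 kJ/mol.
Chair II (phenyl equatorial, methyl equatorial): E = 0.00 kJ/mol.
ΔE = 19.33 − 0.00 = 19.33 kJ/mol; chair II is more stable.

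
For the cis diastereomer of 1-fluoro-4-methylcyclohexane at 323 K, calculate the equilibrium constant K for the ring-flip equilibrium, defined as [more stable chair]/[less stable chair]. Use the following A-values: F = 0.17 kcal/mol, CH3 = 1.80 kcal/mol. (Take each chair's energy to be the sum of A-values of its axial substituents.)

C1 and C4 have opposite parity, so for the cis isomer the two substituents are one axial and one equatorial in each chair.
Chair I (fluoro axial, methyl equatorial): E = 0.17 kcal/mol; chair II (fluoro equatorial, methyl axial): E = 1.80 kcal/mol.
ΔG = 1.63 kcal/mol between the two chairs.
K = exp(ΔG/RT) with R = 1.987×10⁻³ kcal mol⁻¹ K⁻¹ and T = 323 K gives K ≈ 12.7.

K ≈ 12.7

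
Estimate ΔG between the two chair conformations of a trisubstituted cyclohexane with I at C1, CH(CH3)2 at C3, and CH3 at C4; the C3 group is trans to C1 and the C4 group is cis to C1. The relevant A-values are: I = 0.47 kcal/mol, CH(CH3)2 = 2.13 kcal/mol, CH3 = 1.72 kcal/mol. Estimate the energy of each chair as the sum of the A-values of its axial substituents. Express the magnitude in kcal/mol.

Chair I (iodo axial, isopropyl equatorial, methyl equatorial): E = 0.47 kcal/mol.
Chair II (iodo equatorial, isopropyl axial, methyl axial): E = 3.85 kcal/mol.
ΔE = 3.85 − 0.47 = 3.38 kcal/mol; chair I is more stable.

3.38 kcal/mol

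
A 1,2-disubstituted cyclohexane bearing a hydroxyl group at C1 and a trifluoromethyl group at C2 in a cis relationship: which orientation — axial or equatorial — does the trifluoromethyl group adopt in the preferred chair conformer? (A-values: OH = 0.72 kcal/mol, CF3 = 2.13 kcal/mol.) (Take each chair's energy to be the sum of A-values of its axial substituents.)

C1 and C2 have opposite parity, so for the cis isomer the two substituents are one axial and one equatorial in each chair.
Chair I (hydroxyl axial, trifluoromethyl equatorial): E = 0.72 kcal/mol.
Chair II (hydroxyl equatorial, trifluoromethyl axial): E = 2.13 kcal/mol.
Chair I is the more stable (lower-energy) conformer, and in that chair the trifluoromethyl group is equatorial.

equatorial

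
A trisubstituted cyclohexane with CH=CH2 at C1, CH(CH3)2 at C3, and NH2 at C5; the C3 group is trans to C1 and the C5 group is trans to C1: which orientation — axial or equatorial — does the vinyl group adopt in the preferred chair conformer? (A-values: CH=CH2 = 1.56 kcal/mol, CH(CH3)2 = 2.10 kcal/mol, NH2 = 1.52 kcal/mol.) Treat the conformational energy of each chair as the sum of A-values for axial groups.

Chair I (vinyl axial, isopropyl equatorial, amino equatorial): E = 1.56 kcal/mol.
Chair II (vinyl equatorial, isopropyl axial, amino axial): E = 3.62 kcal/mol.
Chair I is the more stable (lower-energy) conformer, and in that chair the vinyl group is axial.

axial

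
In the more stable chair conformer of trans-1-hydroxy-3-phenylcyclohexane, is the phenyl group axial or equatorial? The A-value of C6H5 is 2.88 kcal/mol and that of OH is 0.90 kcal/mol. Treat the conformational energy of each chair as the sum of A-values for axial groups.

C1 and C3 have the same parity, so for the trans isomer the two substituents are one axial and one equatorial in each chair.
Chair I (phenyl axial, hydroxyl equatorial): E = 2.88 kcal/mol.
Chair II (phenyl equatorial, hydroxyl axial): E = 0.90 kcal/mol.
Chair II is the more stable (lower-energy) conformer, and in that chair the phenyl group is equatorial.

equatorial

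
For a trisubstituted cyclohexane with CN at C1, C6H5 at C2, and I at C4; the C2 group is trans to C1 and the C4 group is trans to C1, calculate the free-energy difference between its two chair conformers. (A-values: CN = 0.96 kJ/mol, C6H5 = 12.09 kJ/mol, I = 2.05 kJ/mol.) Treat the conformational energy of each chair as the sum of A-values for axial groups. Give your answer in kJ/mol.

15.10 kJ/mol

Chair I (cyano axial, phenyl axial, iodo axial): E = 15.10 kJ/mol.
Chair II (cyano equatorial, phenyl equatorial, iodo equatorial): E = 0.00 kJ/mol.
ΔE = 15.10 − 0.00 = 15.10 kJ/mol; chair II is more stable.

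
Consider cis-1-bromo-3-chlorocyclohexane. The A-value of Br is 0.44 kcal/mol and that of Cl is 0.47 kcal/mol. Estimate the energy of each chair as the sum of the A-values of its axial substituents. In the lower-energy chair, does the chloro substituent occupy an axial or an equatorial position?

equatorial

C1 and C3 have the same parity, so for the cis isomer the two substituents are e,e in one chair and a,a in the other.
Chair I (bromo axial, chloro axial): E = 0.91 kcal/mol.
Chair II (bromo equatorial, chloro equatorial): E = 0.00 kcal/mol.
Chair II is the more stable (lower-energy) conformer, and in that chair the chloro group is equatorial.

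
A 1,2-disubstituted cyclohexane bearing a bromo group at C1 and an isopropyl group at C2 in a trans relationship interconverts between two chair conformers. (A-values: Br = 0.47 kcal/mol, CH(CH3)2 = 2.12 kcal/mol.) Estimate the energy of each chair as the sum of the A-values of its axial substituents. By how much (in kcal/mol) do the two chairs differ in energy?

C1 and C2 have opposite parity, so for the trans isomer the two substituents are e,e in one chair and a,a in the other.
Chair I (bromo axial, isopropyl axial): E = 2.59 kcal/mol.
Chair II (bromo equatorial, isopropyl equatorial): E = 0.00 kcal/mol.
ΔE = 2.59 − 0.00 = 2.59 kcal/mol; chair II is more stable.

2.59 kcal/mol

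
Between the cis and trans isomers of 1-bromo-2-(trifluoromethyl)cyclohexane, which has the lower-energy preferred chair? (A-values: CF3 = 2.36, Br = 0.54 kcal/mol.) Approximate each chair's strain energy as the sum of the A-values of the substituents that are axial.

At 1,2 positions (parity opposite): cis → (a,e or e,a); trans → (e,e or a,a).
Best chair for cis: E = 0.54 kcal/mol; best chair for trans: E = 0.00 kcal/mol.
The trans isomer is lower by 0.54 kcal/mol.

trans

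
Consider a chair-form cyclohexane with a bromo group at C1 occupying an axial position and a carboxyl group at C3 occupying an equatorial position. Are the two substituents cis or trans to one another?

C1 and C3 have the same parity, so their axial bonds point in the same direction.
With same-parity carbons, two substituents on the same face are both axial or both equatorial; opposite faces give one of each.
Here the groups are axial/equatorial → opposite face → trans.

trans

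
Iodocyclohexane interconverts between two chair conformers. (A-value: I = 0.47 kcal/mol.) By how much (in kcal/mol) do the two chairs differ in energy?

0.47 kcal/mol

A monosubstituted cyclohexane has one chair with the iodo group axial (E = A = 0.47 kcal/mol) and one with it equatorial (E = 0).
ΔE = 0.47 − 0 = 0.47 kcal/mol.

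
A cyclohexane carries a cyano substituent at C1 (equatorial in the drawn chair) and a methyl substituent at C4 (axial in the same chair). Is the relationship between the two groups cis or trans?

cis

C1 and C4 have opposite parity, so their axial bonds point in opposite directions.
With opposite-parity carbons, two substituents on the same face are one axial and one equatorial; opposite faces give both axial or both equatorial.
Here the groups are equatorial/axial → same face → cis.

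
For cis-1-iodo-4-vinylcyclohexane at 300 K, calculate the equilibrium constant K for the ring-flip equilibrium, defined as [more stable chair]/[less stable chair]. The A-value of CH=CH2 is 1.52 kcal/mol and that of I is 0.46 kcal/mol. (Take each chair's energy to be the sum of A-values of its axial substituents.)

C1 and C4 have opposite parity, so for the cis isomer the two substituents are one axial and one equatorial in each chair.
Chair I (vinyl axial, iodo equatorial): E = 1.52 kcal/mol; chair II (vinyl equatorial, iodo axial): E = 0.46 kcal/mol.
ΔG = 1.06 kcal/mol between the two chairs.
K = exp(ΔG/RT) with R = 1.987×10⁻³ kcal mol⁻¹ K⁻¹ and T = 300 K gives K ≈ 5.92.

K ≈ 5.92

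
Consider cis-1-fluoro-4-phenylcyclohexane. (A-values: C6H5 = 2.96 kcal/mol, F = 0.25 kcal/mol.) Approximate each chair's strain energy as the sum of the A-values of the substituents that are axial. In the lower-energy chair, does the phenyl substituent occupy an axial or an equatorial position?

C1 and C4 have opposite parity, so for the cis isomer the two substituents are one axial and one equatorial in each chair.
Chair I (phenyl axial, fluoro equatorial): E = 2.96 kcal/mol.
Chair II (phenyl equatorial, fluoro axial): E = 0.25 kcal/mol.
Chair II is the more stable (lower-energy) conformer, and in that chair the phenyl group is equatorial.

equatorial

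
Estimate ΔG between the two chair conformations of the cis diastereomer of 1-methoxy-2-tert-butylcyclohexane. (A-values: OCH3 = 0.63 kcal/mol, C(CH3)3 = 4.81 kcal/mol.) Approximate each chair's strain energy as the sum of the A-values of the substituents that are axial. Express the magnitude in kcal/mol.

C1 and C2 have opposite parity, so for the cis isomer the two substituents are one axial and one equatorial in each chair.
Chair I (methoxy axial, tert-butyl equatorial): E = 0.63 kcal/mol.
Chair II (methoxy equatorial, tert-butyl axial): E = 4.81 kcal/mol.
ΔE = 4.81 − 0.63 = 4.18 kcal/mol; chair I is more stable.

4.18 kcal/mol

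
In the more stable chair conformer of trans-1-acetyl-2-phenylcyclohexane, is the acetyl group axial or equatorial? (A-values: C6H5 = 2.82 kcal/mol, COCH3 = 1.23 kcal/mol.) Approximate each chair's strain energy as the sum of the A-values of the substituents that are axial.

C1 and C2 have opposite parity, so for the trans isomer the two substituents are e,e in one chair and a,a in the other.
Chair I (phenyl axial, acetyl axial): E = 4.05 kcal/mol.
Chair II (phenyl equatorial, acetyl equatorial): E = 0.00 kcal/mol.
Chair II is the more stable (lower-energy) conformer, and in that chair the acetyl group is equatorial.

equatorial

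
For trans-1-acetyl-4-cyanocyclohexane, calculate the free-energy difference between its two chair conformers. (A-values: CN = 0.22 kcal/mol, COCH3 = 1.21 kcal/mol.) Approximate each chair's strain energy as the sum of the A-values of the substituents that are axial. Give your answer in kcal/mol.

1.43 kcal/mol

C1 and C4 have opposite parity, so for the trans isomer the two substituents are e,e in one chair and a,a in the other.
Chair I (cyano axial, acetyl axial): E = 1.43 kcal/mol.
Chair II (cyano equatorial, acetyl equatorial): E = 0.00 kcal/mol.
ΔE = 1.43 − 0.00 = 1.43 kcal/mol; chair II is more stable.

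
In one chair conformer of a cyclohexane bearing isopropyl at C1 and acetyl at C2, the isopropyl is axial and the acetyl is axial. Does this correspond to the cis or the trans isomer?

C1 and C2 have opposite parity, so their axial bonds point in opposite directions.
With opposite-parity carbons, two substituents on the same face are one axial and one equatorial; opposite faces give both axial or both equatorial.
Here the groups are axial/axial → opposite face → trans.

trans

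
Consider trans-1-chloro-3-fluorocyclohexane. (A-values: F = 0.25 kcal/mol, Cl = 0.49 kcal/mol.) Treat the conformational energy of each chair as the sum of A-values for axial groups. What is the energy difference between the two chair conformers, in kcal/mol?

C1 and C3 have the same parity, so for the trans isomer the two substituents are one axial and one equatorial in each chair.
Chair I (fluoro axial, chloro equatorial): E = 0.25 kcal/mol.
Chair II (fluoro equatorial, chloro axial): E = 0.49 kcal/mol.
ΔE = 0.49 − 0.25 = 0.24 kcal/mol; chair I is more stable.

0.24 kcal/mol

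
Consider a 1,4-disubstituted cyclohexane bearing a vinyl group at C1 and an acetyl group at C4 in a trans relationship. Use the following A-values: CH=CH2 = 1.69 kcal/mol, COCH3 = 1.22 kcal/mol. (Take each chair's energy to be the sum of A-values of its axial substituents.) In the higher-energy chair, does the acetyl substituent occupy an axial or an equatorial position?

C1 and C4 have opposite parity, so for the trans isomer the two substituents are e,e in one chair and a,a in the other.
Chair I (vinyl axial, acetyl axial): E = 2.91 kcal/mol.
Chair II (vinyl equatorial, acetyl equatorial): E = 0.00 kcal/mol.
Chair I is the less stable (higher-energy) conformer, and in that chair the acetyl group is axial.

axial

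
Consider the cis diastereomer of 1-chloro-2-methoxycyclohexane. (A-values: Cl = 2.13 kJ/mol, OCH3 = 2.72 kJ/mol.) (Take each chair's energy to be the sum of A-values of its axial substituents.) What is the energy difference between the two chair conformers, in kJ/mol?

C1 and C2 have opposite parity, so for the cis isomer the two substituents are one axial and one equatorial in each chair.
Chair I (chloro axial, methoxy equatorial): E = 2.13 kJ/mol.
Chair II (chloro equatorial, methoxy axial): E = 2.72 kJ/mol.
ΔE = 2.72 − 2.13 = 0.59 kJ/mol; chair I is more stable.

0.59 kJ/mol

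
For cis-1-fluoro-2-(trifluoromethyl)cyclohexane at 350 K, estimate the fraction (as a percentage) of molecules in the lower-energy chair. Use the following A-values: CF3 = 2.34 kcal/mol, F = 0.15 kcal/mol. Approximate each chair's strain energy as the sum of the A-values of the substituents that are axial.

C1 and C2 have opposite parity, so for the cis isomer the two substituents are one axial and one equatorial in each chair.
Chair I (trifluoromethyl axial, fluoro equatorial): E = 2.34 kcal/mol; chair II (trifluoromethyl equatorial, fluoro axial): E = 0.15 kcal/mol.
ΔG = 2.19 kcal/mol between the two chairs.
K = exp(ΔG/RT) with R = 1.987×10⁻³ kcal mol⁻¹ K⁻¹ and T = 350 K gives K ≈ 23.3.
Fraction in the lower-energy chair = K/(K+1) = 95.9%.

95.9%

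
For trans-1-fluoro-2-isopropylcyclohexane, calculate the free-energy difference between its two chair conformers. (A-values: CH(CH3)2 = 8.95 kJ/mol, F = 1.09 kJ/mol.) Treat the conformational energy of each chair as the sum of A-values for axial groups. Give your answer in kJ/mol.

C1 and C2 have opposite parity, so for the trans isomer the two substituents are e,e in one chair and a,a in the other.
Chair I (isopropyl axial, fluoro axial): E = 10.04 kJ/mol.
Chair II (isopropyl equatorial, fluoro equatorial): E = 0.00 kJ/mol.
ΔE = 10.04 − 0.00 = 10.04 kJ/mol; chair II is more stable.

10.04 kJ/mol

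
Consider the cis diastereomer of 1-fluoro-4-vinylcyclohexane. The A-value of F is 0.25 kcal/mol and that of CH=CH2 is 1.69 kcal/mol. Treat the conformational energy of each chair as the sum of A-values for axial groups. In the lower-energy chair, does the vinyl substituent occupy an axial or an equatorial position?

equatorial

C1 and C4 have opposite parity, so for the cis isomer the two substituents are one axial and one equatorial in each chair.
Chair I (fluoro axial, vinyl equatorial): E = 0.25 kcal/mol.
Chair II (fluoro equatorial, vinyl axial): E = 1.69 kcal/mol.
Chair I is the more stable (lower-energy) conformer, and in that chair the vinyl group is equatorial.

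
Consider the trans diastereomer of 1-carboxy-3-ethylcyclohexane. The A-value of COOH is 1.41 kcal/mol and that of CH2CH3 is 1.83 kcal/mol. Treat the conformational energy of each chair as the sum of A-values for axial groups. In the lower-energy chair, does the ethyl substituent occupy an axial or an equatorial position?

equatorial

C1 and C3 have the same parity, so for the trans isomer the two substituents are one axial and one equatorial in each chair.
Chair I (carboxyl axial, ethyl equatorial): E = 1.41 kcal/mol.
Chair II (carboxyl equatorial, ethyl axial): E = 1.83 kcal/mol.
Chair I is the more stable (lower-energy) conformer, and in that chair the ethyl group is equatorial.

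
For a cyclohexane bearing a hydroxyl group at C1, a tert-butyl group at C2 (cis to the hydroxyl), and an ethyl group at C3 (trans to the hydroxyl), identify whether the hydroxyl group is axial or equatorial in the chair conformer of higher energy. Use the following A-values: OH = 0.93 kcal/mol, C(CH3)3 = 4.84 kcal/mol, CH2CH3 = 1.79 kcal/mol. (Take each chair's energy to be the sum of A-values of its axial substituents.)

equatorial

Chair I (hydroxyl axial, tert-butyl equatorial, ethyl equatorial): E = 0.93 kcal/mol.
Chair II (hydroxyl equatorial, tert-butyl axial, ethyl axial): E = 6.63 kcal/mol.
Chair II is the less stable (higher-energy) conformer, and in that chair the hydroxyl group is equatorial.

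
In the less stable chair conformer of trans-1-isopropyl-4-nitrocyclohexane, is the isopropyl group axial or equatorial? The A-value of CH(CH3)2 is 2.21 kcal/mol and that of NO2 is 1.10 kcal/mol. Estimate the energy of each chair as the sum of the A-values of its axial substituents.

axial

C1 and C4 have opposite parity, so for the trans isomer the two substituents are e,e in one chair and a,a in the other.
Chair I (isopropyl axial, nitro axial): E = 3.31 kcal/mol.
Chair II (isopropyl equatorial, nitro equatorial): E = 0.00 kcal/mol.
Chair I is the less stable (higher-energy) conformer, and in that chair the isopropyl group is axial.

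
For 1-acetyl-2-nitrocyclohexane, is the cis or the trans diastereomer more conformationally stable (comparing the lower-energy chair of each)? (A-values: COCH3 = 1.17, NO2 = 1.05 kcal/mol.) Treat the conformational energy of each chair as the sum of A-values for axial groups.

At 1,2 positions (parity opposite): cis → (a,e or e,a); trans → (e,e or a,a).
Best chair for cis: E = 1.05 kcal/mol; best chair for trans: E = 0.00 kcal/mol.
The trans isomer is lower by 1.05 kcal/mol.

trans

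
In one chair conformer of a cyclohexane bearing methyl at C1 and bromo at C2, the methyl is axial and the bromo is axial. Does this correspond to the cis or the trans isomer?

trans

C1 and C2 have opposite parity, so their axial bonds point in opposite directions.
With opposite-parity carbons, two substituents on the same face are one axial and one equatorial; opposite faces give both axial or both equatorial.
Here the groups are axial/axial → opposite face → trans.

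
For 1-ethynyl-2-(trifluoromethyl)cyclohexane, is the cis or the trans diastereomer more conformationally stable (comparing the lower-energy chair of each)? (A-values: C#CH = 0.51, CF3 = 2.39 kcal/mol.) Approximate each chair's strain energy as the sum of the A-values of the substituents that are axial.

At 1,2 positions (parity opposite): cis → (a,e or e,a); trans → (e,e or a,a).
Best chair for cis: E = 0.51 kcal/mol; best chair for trans: E = 0.00 kcal/mol.
The trans isomer is lower by 0.51 kcal/mol.

trans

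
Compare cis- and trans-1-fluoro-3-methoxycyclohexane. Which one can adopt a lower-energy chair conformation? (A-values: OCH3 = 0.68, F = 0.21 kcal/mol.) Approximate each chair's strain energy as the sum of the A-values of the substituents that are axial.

cis

At 1,3 positions (parity same): cis → (e,e or a,a); trans → (a,e or e,a).
Best chair for cis: E = 0.00 kcal/mol; best chair for trans: E = 0.21 kcal/mol.
The cis isomer is lower by 0.21 kcal/mol.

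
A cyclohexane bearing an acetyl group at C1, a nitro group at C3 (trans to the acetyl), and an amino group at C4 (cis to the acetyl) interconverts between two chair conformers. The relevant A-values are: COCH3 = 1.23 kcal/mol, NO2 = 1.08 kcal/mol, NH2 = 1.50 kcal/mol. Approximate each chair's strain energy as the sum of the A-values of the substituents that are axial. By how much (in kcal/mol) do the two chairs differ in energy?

Chair I (acetyl axial, nitro equatorial, amino equatorial): E = 1.23 kcal/mol.
Chair II (acetyl equatorial, nitro axial, amino axial): E = 2.58 kcal/mol.
ΔE = 2.58 − 1.23 = 1.35 kcal/mol; chair I is more stable.

1.35 kcal/mol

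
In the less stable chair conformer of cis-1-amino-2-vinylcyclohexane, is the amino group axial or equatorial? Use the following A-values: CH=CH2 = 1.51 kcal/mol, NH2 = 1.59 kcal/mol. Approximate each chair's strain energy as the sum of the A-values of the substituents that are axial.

C1 and C2 have opposite parity, so for the cis isomer the two substituents are one axial and one equatorial in each chair.
Chair I (vinyl axial, amino equatorial): E = 1.51 kcal/mol.
Chair II (vinyl equatorial, amino axial): E = 1.59 kcal/mol.
Chair II is the less stable (higher-energy) conformer, and in that chair the amino group is axial.

axial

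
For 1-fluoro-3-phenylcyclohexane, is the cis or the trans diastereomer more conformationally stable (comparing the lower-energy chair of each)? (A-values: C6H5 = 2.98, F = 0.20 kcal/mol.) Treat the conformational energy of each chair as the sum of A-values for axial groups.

At 1,3 positions (parity same): cis → (e,e or a,a); trans → (a,e or e,a).
Best chair for cis: E = 0.00 kcal/mol; best chair for trans: E = 0.20 kcal/mol.
The cis isomer is lower by 0.20 kcal/mol.

cis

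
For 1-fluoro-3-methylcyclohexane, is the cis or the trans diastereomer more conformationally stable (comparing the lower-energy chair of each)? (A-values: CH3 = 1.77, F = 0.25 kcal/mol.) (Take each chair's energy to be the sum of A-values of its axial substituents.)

At 1,3 positions (parity same): cis → (e,e or a,a); trans → (a,e or e,a).
Best chair for cis: E = 0.00 kcal/mol; best chair for trans: E = 0.25 kcal/mol.
The cis isomer is lower by 0.25 kcal/mol.

cis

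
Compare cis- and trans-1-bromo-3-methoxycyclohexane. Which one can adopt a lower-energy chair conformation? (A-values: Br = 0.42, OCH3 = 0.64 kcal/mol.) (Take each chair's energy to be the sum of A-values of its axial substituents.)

cis

At 1,3 positions (parity same): cis → (e,e or a,a); trans → (a,e or e,a).
Best chair for cis: E = 0.00 kcal/mol; best chair for trans: E = 0.42 kcal/mol.
The cis isomer is lower by 0.42 kcal/mol.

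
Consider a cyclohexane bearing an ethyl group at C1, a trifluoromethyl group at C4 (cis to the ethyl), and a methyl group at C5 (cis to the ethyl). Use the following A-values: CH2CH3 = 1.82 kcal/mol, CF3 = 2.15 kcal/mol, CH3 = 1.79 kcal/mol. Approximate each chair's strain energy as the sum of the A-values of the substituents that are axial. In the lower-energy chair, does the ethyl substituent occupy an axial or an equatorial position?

equatorial

Chair I (ethyl axial, trifluoromethyl equatorial, methyl axial): E = 3.61 kcal/mol.
Chair II (ethyl equatorial, trifluoromethyl axial, methyl equatorial): E = 2.15 kcal/mol.
Chair II is the more stable (lower-energy) conformer, and in that chair the ethyl group is equatorial.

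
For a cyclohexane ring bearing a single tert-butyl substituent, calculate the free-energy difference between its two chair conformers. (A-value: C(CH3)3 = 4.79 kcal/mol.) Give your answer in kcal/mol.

4.79 kcal/mol

A monosubstituted cyclohexane has one chair with the tert-butyl group axial (E = A = 4.79 kcal/mol) and one with it equatorial (E = 0).
ΔE = 4.79 − 0 = 4.79 kcal/mol.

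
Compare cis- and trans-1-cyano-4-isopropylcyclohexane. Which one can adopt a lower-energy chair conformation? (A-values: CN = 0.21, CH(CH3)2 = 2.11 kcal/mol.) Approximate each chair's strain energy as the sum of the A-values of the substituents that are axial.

trans

At 1,4 positions (parity opposite): cis → (a,e or e,a); trans → (e,e or a,a).
Best chair for cis: E = 0.21 kcal/mol; best chair for trans: E = 0.00 kcal/mol.
The trans isomer is lower by 0.21 kcal/mol.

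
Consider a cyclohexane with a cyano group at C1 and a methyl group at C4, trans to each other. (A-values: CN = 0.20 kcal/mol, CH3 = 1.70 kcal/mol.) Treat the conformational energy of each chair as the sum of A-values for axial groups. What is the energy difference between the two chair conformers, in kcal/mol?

1.90 kcal/mol

C1 and C4 have opposite parity, so for the trans isomer the two substituents are e,e in one chair and a,a in the other.
Chair I (cyano axial, methyl axial): E = 1.90 kcal/mol.
Chair II (cyano equatorial, methyl equatorial): E = 0.00 kcal/mol.
ΔE = 1.90 − 0.00 = 1.90 kcal/mol; chair II is more stable.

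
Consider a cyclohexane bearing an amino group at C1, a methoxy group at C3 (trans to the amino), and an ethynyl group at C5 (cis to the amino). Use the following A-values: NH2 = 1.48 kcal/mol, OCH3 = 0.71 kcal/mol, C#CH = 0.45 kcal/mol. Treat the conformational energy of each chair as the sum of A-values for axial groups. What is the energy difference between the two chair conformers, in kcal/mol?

1.22 kcal/mol

Chair I (amino axial, methoxy equatorial, ethynyl axial): E = 1.93 kcal/mol.
Chair II (amino equatorial, methoxy axial, ethynyl equatorial): E = 0.71 kcal/mol.
ΔE = 1.93 − 0.71 = 1.22 kcal/mol; chair II is more stable.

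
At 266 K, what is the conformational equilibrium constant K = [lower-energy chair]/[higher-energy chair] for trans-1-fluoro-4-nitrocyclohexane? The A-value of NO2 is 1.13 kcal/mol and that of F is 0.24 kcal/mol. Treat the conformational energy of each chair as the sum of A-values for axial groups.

K ≈ 13.4

C1 and C4 have opposite parity, so for the trans isomer the two substituents are e,e in one chair and a,a in the other.
Chair I (nitro axial, fluoro axial): E = 1.37 kcal/mol; chair II (nitro equatorial, fluoro equatorial): E = 0.00 kcal/mol.
ΔG = 1.37 kcal/mol between the two chairs.
K = exp(ΔG/RT) with R = 1.987×10⁻³ kcal mol⁻¹ K⁻¹ and T = 266 K gives K ≈ 13.4.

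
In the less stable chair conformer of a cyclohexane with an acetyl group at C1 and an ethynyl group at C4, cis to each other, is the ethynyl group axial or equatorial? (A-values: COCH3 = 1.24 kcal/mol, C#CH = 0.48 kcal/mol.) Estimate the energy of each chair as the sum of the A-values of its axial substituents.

C1 and C4 have opposite parity, so for the cis isomer the two substituents are one axial and one equatorial in each chair.
Chair I (acetyl axial, ethynyl equatorial): E = 1.24 kcal/mol.
Chair II (acetyl equatorial, ethynyl axial): E = 0.48 kcal/mol.
Chair I is the less stable (higher-energy) conformer, and in that chair the ethynyl group is equatorial.

equatorial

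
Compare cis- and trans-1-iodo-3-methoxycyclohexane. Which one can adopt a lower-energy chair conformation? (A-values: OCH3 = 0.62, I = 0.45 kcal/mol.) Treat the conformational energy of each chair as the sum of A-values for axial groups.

At 1,3 positions (parity same): cis → (e,e or a,a); trans → (a,e or e,a).
Best chair for cis: E = 0.00 kcal/mol; best chair for trans: E = 0.45 kcal/mol.
The cis isomer is lower by 0.45 kcal/mol.

cis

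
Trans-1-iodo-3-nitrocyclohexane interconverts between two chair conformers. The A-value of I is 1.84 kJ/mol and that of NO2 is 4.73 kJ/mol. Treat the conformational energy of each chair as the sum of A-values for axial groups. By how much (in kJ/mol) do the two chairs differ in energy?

2.89 kJ/mol

C1 and C3 have the same parity, so for the trans isomer the two substituents are one axial and one equatorial in each chair.
Chair I (iodo axial, nitro equatorial): E = 1.84 kJ/mol.
Chair II (iodo equatorial, nitro axial): E = 4.73 kJ/mol.
ΔE = 4.73 − 1.84 = 2.89 kJ/mol; chair I is more stable.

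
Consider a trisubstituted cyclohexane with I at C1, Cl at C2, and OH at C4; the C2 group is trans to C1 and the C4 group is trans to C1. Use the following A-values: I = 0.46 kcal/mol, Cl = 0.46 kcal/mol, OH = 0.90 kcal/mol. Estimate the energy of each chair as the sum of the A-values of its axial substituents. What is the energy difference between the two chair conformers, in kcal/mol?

1.82 kcal/mol

Chair I (iodo axial, chloro axial, hydroxyl axial): E = 1.82 kcal/mol.
Chair II (iodo equatorial, chloro equatorial, hydroxyl equatorial): E = 0.00 kcal/mol.
ΔE = 1.82 − 0.00 = 1.82 kcal/mol; chair II is more stable.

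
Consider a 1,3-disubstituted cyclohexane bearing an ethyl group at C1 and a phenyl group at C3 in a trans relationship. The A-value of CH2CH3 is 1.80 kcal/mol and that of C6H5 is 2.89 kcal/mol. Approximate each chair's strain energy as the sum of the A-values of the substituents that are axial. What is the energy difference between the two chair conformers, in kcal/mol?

1.09 kcal/mol

C1 and C3 have the same parity, so for the trans isomer the two substituents are one axial and one equatorial in each chair.
Chair I (ethyl axial, phenyl equatorial): E = 1.80 kcal/mol.
Chair II (ethyl equatorial, phenyl axial): E = 2.89 kcal/mol.
ΔE = 2.89 − 1.80 = 1.09 kcal/mol; chair I is more stable.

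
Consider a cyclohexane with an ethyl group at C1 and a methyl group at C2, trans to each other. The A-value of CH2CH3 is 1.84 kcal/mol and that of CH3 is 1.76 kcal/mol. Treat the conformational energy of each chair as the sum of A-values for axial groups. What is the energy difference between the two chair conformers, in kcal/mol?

C1 and C2 have opposite parity, so for the trans isomer the two substituents are e,e in one chair and a,a in the other.
Chair I (ethyl axial, methyl axial): E = 3.60 kcal/mol.
Chair II (ethyl equatorial, methyl equatorial): E = 0.00 kcal/mol.
ΔE = 3.60 − 0.00 = 3.60 kcal/mol; chair II is more stable.

3.60 kcal/mol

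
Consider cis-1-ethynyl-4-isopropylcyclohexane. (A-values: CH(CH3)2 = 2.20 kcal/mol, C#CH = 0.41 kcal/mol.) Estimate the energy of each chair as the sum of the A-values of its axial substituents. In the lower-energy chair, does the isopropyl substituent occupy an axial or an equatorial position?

C1 and C4 have opposite parity, so for the cis isomer the two substituents are one axial and one equatorial in each chair.
Chair I (isopropyl axial, ethynyl equatorial): E = 2.20 kcal/mol.
Chair II (isopropyl equatorial, ethynyl axial): E = 0.41 kcal/mol.
Chair II is the more stable (lower-energy) conformer, and in that chair the isopropyl group is equatorial.

equatorial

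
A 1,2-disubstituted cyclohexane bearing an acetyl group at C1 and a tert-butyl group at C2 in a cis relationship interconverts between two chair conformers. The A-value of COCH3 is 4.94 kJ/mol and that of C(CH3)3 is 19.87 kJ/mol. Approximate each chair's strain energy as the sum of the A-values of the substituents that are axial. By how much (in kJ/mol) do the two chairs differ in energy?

14.93 kJ/mol

C1 and C2 have opposite parity, so for the cis isomer the two substituents are one axial and one equatorial in each chair.
Chair I (acetyl axial, tert-butyl equatorial): E = 4.94 kJ/mol.
Chair II (acetyl equatorial, tert-butyl axial): E = 19.87 kJ/mol.
ΔE = 19.87 − 4.94 = 14.93 kJ/mol; chair I is more stable.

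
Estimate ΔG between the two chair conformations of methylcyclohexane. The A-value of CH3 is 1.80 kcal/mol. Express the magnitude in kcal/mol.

1.80 kcal/mol

A monosubstituted cyclohexane has one chair with the methyl group axial (E = A = 1.80 kcal/mol) and one with it equatorial (E = 0).
ΔE = 1.80 − 0 = 1.80 kcal/mol.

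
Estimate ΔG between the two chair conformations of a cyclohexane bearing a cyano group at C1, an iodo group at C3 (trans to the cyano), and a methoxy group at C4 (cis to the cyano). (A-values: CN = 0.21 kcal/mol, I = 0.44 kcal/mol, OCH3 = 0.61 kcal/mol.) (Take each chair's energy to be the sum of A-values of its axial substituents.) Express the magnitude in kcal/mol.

Chair I (cyano axial, iodo equatorial, methoxy equatorial): E = 0.21 kcal/mol.
Chair II (cyano equatorial, iodo axial, methoxy axial): E = 1.05 kcal/mol.
ΔE = 1.05 − 0.21 = 0.84 kcal/mol; chair I is more stable.

0.84 kcal/mol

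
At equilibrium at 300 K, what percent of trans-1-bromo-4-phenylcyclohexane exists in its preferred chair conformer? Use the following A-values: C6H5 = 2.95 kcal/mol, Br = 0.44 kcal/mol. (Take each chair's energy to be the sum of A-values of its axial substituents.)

99.7%

C1 and C4 have opposite parity, so for the trans isomer the two substituents are e,e in one chair and a,a in the other.
Chair I (phenyl axial, bromo axial): E = 3.39 kcal/mol; chair II (phenyl equatorial, bromo equatorial): E = 0.00 kcal/mol.
ΔG = 3.39 kcal/mol between the two chairs.
K = exp(ΔG/RT) with R = 1.987×10⁻³ kcal mol⁻¹ K⁻¹ and T = 300 K gives K ≈ 295.
Fraction in the lower-energy chair = K/(K+1) = 99.7%.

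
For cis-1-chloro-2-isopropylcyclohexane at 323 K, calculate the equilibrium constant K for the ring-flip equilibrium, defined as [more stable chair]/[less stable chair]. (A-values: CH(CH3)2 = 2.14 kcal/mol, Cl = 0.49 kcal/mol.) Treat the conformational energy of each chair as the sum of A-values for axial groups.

K ≈ 13.1

C1 and C2 have opposite parity, so for the cis isomer the two substituents are one axial and one equatorial in each chair.
Chair I (isopropyl axial, chloro equatorial): E = 2.14 kcal/mol; chair II (isopropyl equatorial, chloro axial): E = 0.49 kcal/mol.
ΔG = 1.65 kcal/mol between the two chairs.
K = exp(ΔG/RT) with R = 1.987×10⁻³ kcal mol⁻¹ K⁻¹ and T = 323 K gives K ≈ 13.1.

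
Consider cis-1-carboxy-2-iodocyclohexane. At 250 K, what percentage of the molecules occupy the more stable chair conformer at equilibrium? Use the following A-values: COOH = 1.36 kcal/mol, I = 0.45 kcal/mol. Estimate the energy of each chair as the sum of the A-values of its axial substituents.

C1 and C2 have opposite parity, so for the cis isomer the two substituents are one axial and one equatorial in each chair.
Chair I (carboxyl axial, iodo equatorial): E = 1.36 kcal/mol; chair II (carboxyl equatorial, iodo axial): E = 0.45 kcal/mol.
ΔG = 0.91 kcal/mol between the two chairs.
K = exp(ΔG/RT) with R = 1.987×10⁻³ kcal mol⁻¹ K⁻¹ and T = 250 K gives K ≈ 6.25.
Fraction in the lower-energy chair = K/(K+1) = 86.2%.

86.2%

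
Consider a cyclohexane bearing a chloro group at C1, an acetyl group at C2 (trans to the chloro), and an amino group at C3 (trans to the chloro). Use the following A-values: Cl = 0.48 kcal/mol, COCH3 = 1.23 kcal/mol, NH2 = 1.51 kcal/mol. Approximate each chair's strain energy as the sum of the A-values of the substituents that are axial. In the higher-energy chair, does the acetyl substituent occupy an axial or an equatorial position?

Chair I (chloro axial, acetyl axial, amino equatorial): E = 1.71 kcal/mol.
Chair II (chloro equatorial, acetyl equatorial, amino axial): E = 1.51 kcal/mol.
Chair I is the less stable (higher-energy) conformer, and in that chair the acetyl group is axial.

axial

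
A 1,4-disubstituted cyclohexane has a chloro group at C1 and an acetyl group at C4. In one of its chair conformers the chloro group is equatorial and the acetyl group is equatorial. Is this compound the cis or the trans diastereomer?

C1 and C4 have opposite parity, so their axial bonds point in opposite directions.
With opposite-parity carbons, two substituents on the same face are one axial and one equatorial; opposite faces give both axial or both equatorial.
Here the groups are equatorial/equatorial → opposite face → trans.

trans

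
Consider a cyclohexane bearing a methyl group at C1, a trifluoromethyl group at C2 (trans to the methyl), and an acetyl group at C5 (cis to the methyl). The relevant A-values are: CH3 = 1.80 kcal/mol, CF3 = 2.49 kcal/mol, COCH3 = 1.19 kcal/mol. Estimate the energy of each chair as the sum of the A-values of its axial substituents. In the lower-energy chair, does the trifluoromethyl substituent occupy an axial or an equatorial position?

equatorial

Chair I (methyl axial, trifluoromethyl axial, acetyl axial): E = 5.48 kcal/mol.
Chair II (methyl equatorial, trifluoromethyl equatorial, acetyl equatorial): E = 0.00 kcal/mol.
Chair II is the more stable (lower-energy) conformer, and in that chair the trifluoromethyl group is equatorial.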